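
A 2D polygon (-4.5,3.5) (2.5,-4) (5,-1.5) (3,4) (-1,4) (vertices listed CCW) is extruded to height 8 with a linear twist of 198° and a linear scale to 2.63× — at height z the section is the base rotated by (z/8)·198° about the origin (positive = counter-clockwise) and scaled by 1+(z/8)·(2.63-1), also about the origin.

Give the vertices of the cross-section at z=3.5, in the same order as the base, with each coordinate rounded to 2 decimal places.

t = z/height = 3.5/8 = 0.4375
s = 1 + (scale-1)·z/height = 1 + (2.63-1)·3.5/8 = 1.713125
θ = twist·z/height = 198°·3.5/8 = 86.6250° = 1.511891 rad
cos θ = 0.058871, sin θ = 0.998266 (intermediates below are computed at full precision and shown rounded to 5 d.p.)
v1: (-4.5,3.5) → rotate → (-3.75885,-4.28615) → ×s → (-6.43938,-7.34271) → (-6.44,-7.34)
v2: (2.5,-4) → rotate → (4.14024,2.26018) → ×s → (7.09275,3.87197) → (7.09,3.87)
v3: (5,-1.5) → rotate → (1.79175,4.90302) → ×s → (3.06950,8.39949) → (3.07,8.40)
v4: (3,4) → rotate → (-3.81645,3.23028) → ×s → (-6.53806,5.53387) → (-6.54,5.53)
v5: (-1,4) → rotate → (-4.05193,-0.76278) → ×s → (-6.94147,-1.30674) → (-6.94,-1.31)

Cross-section at z=3.5: (-6.44,-7.34) (7.09,3.87) (3.07,8.40) (-6.54,5.53) (-6.94,-1.31)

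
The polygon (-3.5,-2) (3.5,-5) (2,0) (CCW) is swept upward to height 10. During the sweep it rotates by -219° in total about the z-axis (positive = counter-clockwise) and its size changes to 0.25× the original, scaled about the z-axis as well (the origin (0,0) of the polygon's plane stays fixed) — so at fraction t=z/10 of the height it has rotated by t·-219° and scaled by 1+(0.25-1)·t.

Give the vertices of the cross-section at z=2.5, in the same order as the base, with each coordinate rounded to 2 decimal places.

t = z/height = 2.5/10 = 0.25
s = 1 + (scale-1)·z/height = 1 + (0.25-1)·2.5/10 = 0.812500
θ = twist·z/height = -219°·2.5/10 = -54.7500° = -0.955568 rad
cos θ = 0.577145, sin θ = -0.816642 (intermediates below are computed at full precision and shown rounded to 5 d.p.)
v1: (-3.5,-2) → rotate → (-3.65329,1.70396) → ×s → (-2.96830,1.38446) → (-2.97,1.38)
v2: (3.5,-5) → rotate → (-2.06320,-5.74397) → ×s → (-1.67635,-4.66698) → (-1.68,-4.67)
v3: (2,0) → rotate → (1.15429,-1.63328) → ×s → (0.93786,-1.32704) → (0.94,-1.33)

Cross-section at z=2.5: (-2.97,1.38) (-1.68,-4.67) (0.94,-1.33)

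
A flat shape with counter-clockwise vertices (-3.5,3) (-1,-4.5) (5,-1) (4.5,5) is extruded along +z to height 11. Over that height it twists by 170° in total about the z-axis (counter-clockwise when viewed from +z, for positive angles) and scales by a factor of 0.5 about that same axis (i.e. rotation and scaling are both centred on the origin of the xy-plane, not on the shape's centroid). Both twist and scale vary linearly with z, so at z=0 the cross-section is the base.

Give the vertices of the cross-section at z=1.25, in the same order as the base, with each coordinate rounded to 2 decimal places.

t = z/height = 1.25/11 = 0.113636
s = 1 + (scale-1)·z/height = 1 + (0.5-1)·1.25/11 = 0.943182
θ = twist·z/height = 170°·1.25/11 = 19.3182° = 0.337166 rad
cos θ = 0.943696, sin θ = 0.330814 (intermediates below are computed at full precision and shown rounded to 5 d.p.)
v1: (-3.5,3) → rotate → (-4.29538,1.67324) → ×s → (-4.05132,1.57817) → (-4.05,1.58)
v2: (-1,-4.5) → rotate → (0.54497,-4.57745) → ×s → (0.51400,-4.31736) → (0.51,-4.32)
v3: (5,-1) → rotate → (5.04929,0.71037) → ×s → (4.76240,0.67001) → (4.76,0.67)
v4: (4.5,5) → rotate → (2.59256,6.20714) → ×s → (2.44526,5.85446) → (2.45,5.85)

Cross-section at z=1.25: (-4.05,1.58) (0.51,-4.32) (4.76,0.67) (2.45,5.85)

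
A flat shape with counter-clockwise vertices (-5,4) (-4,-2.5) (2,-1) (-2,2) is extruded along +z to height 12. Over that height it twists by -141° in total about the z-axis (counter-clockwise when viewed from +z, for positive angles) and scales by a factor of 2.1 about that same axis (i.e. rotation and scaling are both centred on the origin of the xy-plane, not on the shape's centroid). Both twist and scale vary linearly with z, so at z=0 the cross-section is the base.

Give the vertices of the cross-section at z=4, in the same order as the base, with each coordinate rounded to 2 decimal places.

Cross-section at z=4: (-0.66,8.73) (-6.23,1.67) (0.86,-2.93) (0.13,3.86)

t = z/height = 4/12 = 0.333333
s = 1 + (scale-1)·z/height = 1 + (2.1-1)·4/12 = 1.366667
θ = twist·z/height = -141°·4/12 = -47.0000° = -0.820305 rad
cos θ = 0.681998, sin θ = -0.731354 (intermediates below are computed at full precision and shown rounded to 5 d.p.)
v1: (-5,4) → rotate → (-0.48458,6.38476) → ×s → (-0.66226,8.72584) → (-0.66,8.73)
v2: (-4,-2.5) → rotate → (-4.55638,1.22042) → ×s → (-6.22705,1.66791) → (-6.23,1.67)
v3: (2,-1) → rotate → (0.63264,-2.14471) → ×s → (0.86461,-2.93110) → (0.86,-2.93)
v4: (-2,2) → rotate → (0.09871,2.82670) → ×s → (0.13490,3.86316) → (0.13,3.86)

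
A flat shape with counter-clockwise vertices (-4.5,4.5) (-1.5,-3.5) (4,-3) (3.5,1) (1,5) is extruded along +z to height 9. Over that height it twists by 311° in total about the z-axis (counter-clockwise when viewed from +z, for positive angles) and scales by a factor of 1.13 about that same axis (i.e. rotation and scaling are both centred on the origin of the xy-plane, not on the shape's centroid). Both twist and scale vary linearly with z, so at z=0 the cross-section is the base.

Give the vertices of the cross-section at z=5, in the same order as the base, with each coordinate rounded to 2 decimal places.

Cross-section at z=5: (4.18,-5.39) (2.07,3.52) (-3.85,3.73) (-3.86,-0.59) (-1.74,-5.18)

t = z/height = 5/9 = 0.555556
s = 1 + (scale-1)·z/height = 1 + (1.13-1)·5/9 = 1.072222
θ = twist·z/height = 311°·5/9 = 172.7778° = 3.015541 rad
cos θ = -0.992066, sin θ = 0.125718 (intermediates below are computed at full precision and shown rounded to 5 d.p.)
v1: (-4.5,4.5) → rotate → (3.89857,-5.03003) → ×s → (4.18013,-5.39331) → (4.18,-5.39)
v2: (-1.5,-3.5) → rotate → (1.92811,3.28365) → ×s → (2.06736,3.52081) → (2.07,3.52)
v3: (4,-3) → rotate → (-3.59111,3.47907) → ×s → (-3.85047,3.73034) → (-3.85,3.73)
v4: (3.5,1) → rotate → (-3.59795,-0.55205) → ×s → (-3.85780,-0.59192) → (-3.86,-0.59)
v5: (1,5) → rotate → (-1.62066,-4.83461) → ×s → (-1.73770,-5.18378) → (-1.74,-5.18)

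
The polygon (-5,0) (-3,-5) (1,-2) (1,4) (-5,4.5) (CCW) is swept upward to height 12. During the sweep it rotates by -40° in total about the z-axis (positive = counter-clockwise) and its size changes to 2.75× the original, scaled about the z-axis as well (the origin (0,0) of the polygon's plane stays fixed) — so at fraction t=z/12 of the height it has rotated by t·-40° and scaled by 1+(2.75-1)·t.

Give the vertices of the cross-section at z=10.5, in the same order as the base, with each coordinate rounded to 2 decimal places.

t = z/height = 10.5/12 = 0.875
s = 1 + (scale-1)·z/height = 1 + (2.75-1)·10.5/12 = 2.531250
θ = twist·z/height = -40°·10.5/12 = -35.0000° = -0.610865 rad
cos θ = 0.819152, sin θ = -0.573576 (intermediates below are computed at full precision and shown rounded to 5 d.p.)
v1: (-5,0) → rotate → (-4.09576,2.86788) → ×s → (-10.36739,7.25933) → (-10.37,7.26)
v2: (-3,-5) → rotate → (-5.32534,-2.37503) → ×s → (-13.47976,-6.01180) → (-13.48,-6.01)
v3: (1,-2) → rotate → (-0.32800,-2.21188) → ×s → (-0.83025,-5.59882) → (-0.83,-5.60)
v4: (1,4) → rotate → (3.11346,2.70303) → ×s → (7.88094,6.84205) → (7.88,6.84)
v5: (-5,4.5) → rotate → (-1.51467,6.55407) → ×s → (-3.83400,16.58998) → (-3.83,16.59)

Cross-section at z=10.5: (-10.37,7.26) (-13.48,-6.01) (-0.83,-5.60) (7.88,6.84) (-3.83,16.59)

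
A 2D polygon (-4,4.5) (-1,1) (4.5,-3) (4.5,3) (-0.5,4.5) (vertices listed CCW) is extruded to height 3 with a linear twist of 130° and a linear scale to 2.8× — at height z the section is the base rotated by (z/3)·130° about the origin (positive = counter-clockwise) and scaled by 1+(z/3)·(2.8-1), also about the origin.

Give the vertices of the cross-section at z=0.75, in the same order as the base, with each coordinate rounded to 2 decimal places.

t = z/height = 0.75/3 = 0.25
s = 1 + (scale-1)·z/height = 1 + (2.8-1)·0.75/3 = 1.450000
θ = twist·z/height = 130°·0.75/3 = 32.5000° = 0.567232 rad
cos θ = 0.843391, sin θ = 0.537300 (intermediates below are computed at full precision and shown rounded to 5 d.p.)
v1: (-4,4.5) → rotate → (-5.79141,1.64606) → ×s → (-8.39755,2.38679) → (-8.40,2.39)
v2: (-1,1) → rotate → (-1.38069,0.30609) → ×s → (-2.00200,0.44383) → (-2.00,0.44)
v3: (4.5,-3) → rotate → (5.40716,-0.11233) → ×s → (7.84038,-0.16287) → (7.84,-0.16)
v4: (4.5,3) → rotate → (2.18336,4.94802) → ×s → (3.16588,7.17463) → (3.17,7.17)
v5: (-0.5,4.5) → rotate → (-2.83954,3.52661) → ×s → (-4.11734,5.11359) → (-4.12,5.11)

Cross-section at z=0.75: (-8.40,2.39) (-2.00,0.44) (7.84,-0.16) (3.17,7.17) (-4.12,5.11)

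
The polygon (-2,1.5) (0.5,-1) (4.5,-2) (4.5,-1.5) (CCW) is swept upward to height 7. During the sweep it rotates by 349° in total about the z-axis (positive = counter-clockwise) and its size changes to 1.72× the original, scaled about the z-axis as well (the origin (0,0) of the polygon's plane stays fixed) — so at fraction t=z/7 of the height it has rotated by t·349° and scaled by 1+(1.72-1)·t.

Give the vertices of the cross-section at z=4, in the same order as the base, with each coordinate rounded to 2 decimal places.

t = z/height = 4/7 = 0.571429
s = 1 + (scale-1)·z/height = 1 + (1.72-1)·4/7 = 1.411429
θ = twist·z/height = 349°·4/7 = 199.4286° = 3.480685 rad
cos θ = -0.943057, sin θ = -0.332631 (intermediates below are computed at full precision and shown rounded to 5 d.p.)
v1: (-2,1.5) → rotate → (2.38506,-0.74932) → ×s → (3.36634,-1.05762) → (3.37,-1.06)
v2: (0.5,-1) → rotate → (-0.80416,0.77674) → ×s → (-1.13501,1.09631) → (-1.14,1.10)
v3: (4.5,-2) → rotate → (-4.90902,0.38927) → ×s → (-6.92873,0.54943) → (-6.93,0.55)
v4: (4.5,-1.5) → rotate → (-4.74270,-0.08226) → ×s → (-6.69399,-0.11610) → (-6.69,-0.12)

Cross-section at z=4: (3.37,-1.06) (-1.14,1.10) (-6.93,0.55) (-6.69,-0.12)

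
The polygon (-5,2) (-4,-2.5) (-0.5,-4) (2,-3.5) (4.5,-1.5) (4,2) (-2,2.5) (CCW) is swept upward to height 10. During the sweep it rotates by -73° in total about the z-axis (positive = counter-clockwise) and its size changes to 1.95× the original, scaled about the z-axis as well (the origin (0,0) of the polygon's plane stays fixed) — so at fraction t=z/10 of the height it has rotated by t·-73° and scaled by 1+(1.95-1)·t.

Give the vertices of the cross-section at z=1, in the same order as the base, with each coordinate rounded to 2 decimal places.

Cross-section at z=1: (-5.15,2.87) (-4.69,-2.16) (-1.10,-4.27) (1.69,-4.08) (4.68,-2.26) (4.62,1.62) (-1.82,2.99)

t = z/height = 1/10 = 0.1
s = 1 + (scale-1)·z/height = 1 + (1.95-1)·1/10 = 1.095000
θ = twist·z/height = -73°·1/10 = -7.3000° = -0.127409 rad
cos θ = 0.991894, sin θ = -0.127065 (intermediates below are computed at full precision and shown rounded to 5 d.p.)
v1: (-5,2) → rotate → (-4.70534,2.61911) → ×s → (-5.15235,2.86793) → (-5.15,2.87)
v2: (-4,-2.5) → rotate → (-4.28524,-1.97148) → ×s → (-4.69234,-2.15877) → (-4.69,-2.16)
v3: (-0.5,-4) → rotate → (-1.00421,-3.90405) → ×s → (-1.09961,-4.27493) → (-1.10,-4.27)
v4: (2,-3.5) → rotate → (1.53906,-3.72576) → ×s → (1.68527,-4.07971) → (1.69,-4.08)
v5: (4.5,-1.5) → rotate → (4.27293,-2.05963) → ×s → (4.67886,-2.25530) → (4.68,-2.26)
v6: (4,2) → rotate → (4.22171,1.47553) → ×s → (4.62277,1.61571) → (4.62,1.62)
v7: (-2,2.5) → rotate → (-1.66613,2.73387) → ×s → (-1.82441,2.99358) → (-1.82,2.99)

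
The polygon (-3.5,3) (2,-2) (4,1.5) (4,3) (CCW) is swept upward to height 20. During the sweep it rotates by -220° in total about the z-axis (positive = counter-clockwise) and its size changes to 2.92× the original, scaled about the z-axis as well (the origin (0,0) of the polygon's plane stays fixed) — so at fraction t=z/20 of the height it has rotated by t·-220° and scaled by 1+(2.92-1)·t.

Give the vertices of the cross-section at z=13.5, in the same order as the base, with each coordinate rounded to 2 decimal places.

Cross-section at z=13.5: (10.45,-1.67) (-6.31,1.52) (-6.03,-7.74) (-4.23,-10.67)

t = z/height = 13.5/20 = 0.675
s = 1 + (scale-1)·z/height = 1 + (2.92-1)·13.5/20 = 2.296000
θ = twist·z/height = -220°·13.5/20 = -148.5000° = -2.591814 rad
cos θ = -0.852640, sin θ = -0.522499 (intermediates below are computed at full precision and shown rounded to 5 d.p.)
v1: (-3.5,3) → rotate → (4.55174,-0.72918) → ×s → (10.45079,-1.67419) → (10.45,-1.67)
v2: (2,-2) → rotate → (-2.75028,0.66028) → ×s → (-6.31464,1.51601) → (-6.31,1.52)
v3: (4,1.5) → rotate → (-2.62681,-3.36895) → ×s → (-6.03116,-7.73512) → (-6.03,-7.74)
v4: (4,3) → rotate → (-1.84306,-4.64791) → ×s → (-4.23168,-10.67161) → (-4.23,-10.67)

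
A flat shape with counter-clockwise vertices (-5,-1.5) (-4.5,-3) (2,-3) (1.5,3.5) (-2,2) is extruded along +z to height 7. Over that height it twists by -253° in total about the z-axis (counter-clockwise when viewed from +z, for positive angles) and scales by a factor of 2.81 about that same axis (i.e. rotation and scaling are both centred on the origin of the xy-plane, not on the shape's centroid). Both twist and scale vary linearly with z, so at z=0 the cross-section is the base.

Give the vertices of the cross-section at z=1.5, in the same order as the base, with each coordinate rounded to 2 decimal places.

t = z/height = 1.5/7 = 0.214286
s = 1 + (scale-1)·z/height = 1 + (2.81-1)·1.5/7 = 1.387857
θ = twist·z/height = -253°·1.5/7 = -54.2143° = -0.946218 rad
cos θ = 0.584755, sin θ = -0.811210 (intermediates below are computed at full precision and shown rounded to 5 d.p.)
v1: (-5,-1.5) → rotate → (-4.14059,3.17892) → ×s → (-5.74655,4.41188) → (-5.75,4.41)
v2: (-4.5,-3) → rotate → (-5.06503,1.89618) → ×s → (-7.02954,2.63162) → (-7.03,2.63)
v3: (2,-3) → rotate → (-1.26412,-3.37669) → ×s → (-1.75442,-4.68636) → (-1.75,-4.69)
v4: (1.5,3.5) → rotate → (3.71637,0.82983) → ×s → (5.15779,1.15168) → (5.16,1.15)
v5: (-2,2) → rotate → (0.45291,2.79193) → ×s → (0.62857,3.87480) → (0.63,3.87)

Cross-section at z=1.5: (-5.75,4.41) (-7.03,2.63) (-1.75,-4.69) (5.16,1.15) (0.63,3.87)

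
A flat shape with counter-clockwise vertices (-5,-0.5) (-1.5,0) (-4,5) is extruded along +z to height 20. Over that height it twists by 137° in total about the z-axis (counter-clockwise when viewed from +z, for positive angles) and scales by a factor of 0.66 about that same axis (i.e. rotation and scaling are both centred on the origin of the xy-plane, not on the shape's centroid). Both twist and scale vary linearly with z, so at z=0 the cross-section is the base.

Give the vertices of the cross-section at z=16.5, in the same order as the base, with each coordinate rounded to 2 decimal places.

Cross-section at z=16.5: (1.74,-3.17) (0.42,-0.99) (-2.19,-4.06)

t = z/height = 16.5/20 = 0.825
s = 1 + (scale-1)·z/height = 1 + (0.66-1)·16.5/20 = 0.719500
θ = twist·z/height = 137°·16.5/20 = 113.0250° = 1.972658 rad
cos θ = -0.391133, sin θ = 0.920334 (intermediates below are computed at full precision and shown rounded to 5 d.p.)
v1: (-5,-0.5) → rotate → (2.41583,-4.40611) → ×s → (1.73819,-3.17019) → (1.74,-3.17)
v2: (-1.5,0) → rotate → (0.58670,-1.38050) → ×s → (0.42213,-0.99327) → (0.42,-0.99)
v3: (-4,5) → rotate → (-3.03714,-5.63700) → ×s → (-2.18522,-4.05582) → (-2.19,-4.06)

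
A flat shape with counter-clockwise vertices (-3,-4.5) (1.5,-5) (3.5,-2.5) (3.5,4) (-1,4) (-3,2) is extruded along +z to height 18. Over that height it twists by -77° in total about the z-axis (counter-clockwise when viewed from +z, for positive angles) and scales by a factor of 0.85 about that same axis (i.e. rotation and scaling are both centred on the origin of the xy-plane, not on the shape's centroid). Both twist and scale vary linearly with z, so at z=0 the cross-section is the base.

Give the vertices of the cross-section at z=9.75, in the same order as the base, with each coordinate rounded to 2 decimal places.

Cross-section at z=9.75: (-4.81,-1.25) (-2.03,-4.35) (0.87,-3.85) (4.85,0.60) (1.76,3.35) (-0.84,3.21)

t = z/height = 9.75/18 = 0.541667
s = 1 + (scale-1)·z/height = 1 + (0.85-1)·9.75/18 = 0.918750
θ = twist·z/height = -77°·9.75/18 = -41.7083° = -0.727948 rad
cos θ = 0.746541, sin θ = -0.665339 (intermediates below are computed at full precision and shown rounded to 5 d.p.)
v1: (-3,-4.5) → rotate → (-5.23365,-1.36342) → ×s → (-4.80842,-1.25264) → (-4.81,-1.25)
v2: (1.5,-5) → rotate → (-2.20688,-4.73072) → ×s → (-2.02757,-4.34634) → (-2.03,-4.35)
v3: (3.5,-2.5) → rotate → (0.94955,-4.19504) → ×s → (0.87240,-3.85419) → (0.87,-3.85)
v4: (3.5,4) → rotate → (5.27425,0.65748) → ×s → (4.84572,0.60406) → (4.85,0.60)
v5: (-1,4) → rotate → (1.91481,3.65150) → ×s → (1.75924,3.35482) → (1.76,3.35)
v6: (-3,2) → rotate → (-0.90895,3.48910) → ×s → (-0.83509,3.20561) → (-0.84,3.21)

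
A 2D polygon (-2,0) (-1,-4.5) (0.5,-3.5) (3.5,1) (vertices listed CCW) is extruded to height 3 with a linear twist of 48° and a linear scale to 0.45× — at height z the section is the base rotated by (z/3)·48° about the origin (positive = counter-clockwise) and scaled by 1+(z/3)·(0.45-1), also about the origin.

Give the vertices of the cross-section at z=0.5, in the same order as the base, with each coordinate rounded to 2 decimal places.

Cross-section at z=0.5: (-1.80,-0.25) (-0.33,-4.17) (0.89,-3.09) (3.02,1.34)

t = z/height = 0.5/3 = 0.166667
s = 1 + (scale-1)·z/height = 1 + (0.45-1)·0.5/3 = 0.908333
θ = twist·z/height = 48°·0.5/3 = 8.0000° = 0.139626 rad
cos θ = 0.990268, sin θ = 0.139173 (intermediates below are computed at full precision and shown rounded to 5 d.p.)
v1: (-2,0) → rotate → (-1.98054,-0.27835) → ×s → (-1.79899,-0.25283) → (-1.80,-0.25)
v2: (-1,-4.5) → rotate → (-0.36399,-4.59538) → ×s → (-0.33062,-4.17414) → (-0.33,-4.17)
v3: (0.5,-3.5) → rotate → (0.98224,-3.39635) → ×s → (0.89220,-3.08502) → (0.89,-3.09)
v4: (3.5,1) → rotate → (3.32677,1.47737) → ×s → (3.02181,1.34195) → (3.02,1.34)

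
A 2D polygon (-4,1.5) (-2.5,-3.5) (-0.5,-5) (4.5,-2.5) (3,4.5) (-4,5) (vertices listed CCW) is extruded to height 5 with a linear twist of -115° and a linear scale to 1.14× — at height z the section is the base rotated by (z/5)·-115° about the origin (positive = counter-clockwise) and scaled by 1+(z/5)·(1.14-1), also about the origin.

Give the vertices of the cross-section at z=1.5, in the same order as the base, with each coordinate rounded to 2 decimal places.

Cross-section at z=1.5: (-2.55,3.65) (-4.21,-1.53) (-3.38,-4.00) (2.39,-4.80) (5.23,2.09) (-0.48,6.65)

t = z/height = 1.5/5 = 0.3
s = 1 + (scale-1)·z/height = 1 + (1.14-1)·1.5/5 = 1.042000
θ = twist·z/height = -115°·1.5/5 = -34.5000° = -0.602139 rad
cos θ = 0.824126, sin θ = -0.566406 (intermediates below are computed at full precision and shown rounded to 5 d.p.)
v1: (-4,1.5) → rotate → (-2.44690,3.50181) → ×s → (-2.54967,3.64889) → (-2.55,3.65)
v2: (-2.5,-3.5) → rotate → (-4.04274,-1.46843) → ×s → (-4.21253,-1.53010) → (-4.21,-1.53)
v3: (-0.5,-5) → rotate → (-3.24409,-3.83743) → ×s → (-3.38035,-3.99860) → (-3.38,-4.00)
v4: (4.5,-2.5) → rotate → (2.29255,-4.60914) → ×s → (2.38884,-4.80273) → (2.39,-4.80)
v5: (3,4.5) → rotate → (5.02121,2.00935) → ×s → (5.23210,2.09374) → (5.23,2.09)
v6: (-4,5) → rotate → (-0.46447,6.38626) → ×s → (-0.48398,6.65448) → (-0.48,6.65)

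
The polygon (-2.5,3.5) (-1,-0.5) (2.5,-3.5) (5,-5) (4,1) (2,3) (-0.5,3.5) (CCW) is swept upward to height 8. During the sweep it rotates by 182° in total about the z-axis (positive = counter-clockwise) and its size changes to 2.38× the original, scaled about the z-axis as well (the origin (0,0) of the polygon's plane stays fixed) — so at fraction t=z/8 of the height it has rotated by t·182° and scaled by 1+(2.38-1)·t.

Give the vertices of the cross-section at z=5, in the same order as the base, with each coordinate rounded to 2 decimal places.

t = z/height = 5/8 = 0.625
s = 1 + (scale-1)·z/height = 1 + (2.38-1)·5/8 = 1.862500
θ = twist·z/height = 182°·5/8 = 113.7500° = 1.985312 rad
cos θ = -0.402747, sin θ = 0.915311 (intermediates below are computed at full precision and shown rounded to 5 d.p.)
v1: (-2.5,3.5) → rotate → (-2.19672,-3.69789) → ×s → (-4.09140,-6.88732) → (-4.09,-6.89)
v2: (-1,-0.5) → rotate → (0.86040,-0.71394) → ×s → (1.60250,-1.32971) → (1.60,-1.33)
v3: (2.5,-3.5) → rotate → (2.19672,3.69789) → ×s → (4.09140,6.88732) → (4.09,6.89)
v4: (5,-5) → rotate → (2.56282,6.59029) → ×s → (4.77326,12.27442) → (4.77,12.27)
v5: (4,1) → rotate → (-2.52630,3.25850) → ×s → (-4.70523,6.06895) → (-4.71,6.07)
v6: (2,3) → rotate → (-3.55143,0.62238) → ×s → (-6.61453,1.15919) → (-6.61,1.16)
v7: (-0.5,3.5) → rotate → (-3.00222,-1.86727) → ×s → (-5.59163,-3.47779) → (-5.59,-3.48)

Cross-section at z=5: (-4.09,-6.89) (1.60,-1.33) (4.09,6.89) (4.77,12.27) (-4.71,6.07) (-6.61,1.16) (-5.59,-3.48)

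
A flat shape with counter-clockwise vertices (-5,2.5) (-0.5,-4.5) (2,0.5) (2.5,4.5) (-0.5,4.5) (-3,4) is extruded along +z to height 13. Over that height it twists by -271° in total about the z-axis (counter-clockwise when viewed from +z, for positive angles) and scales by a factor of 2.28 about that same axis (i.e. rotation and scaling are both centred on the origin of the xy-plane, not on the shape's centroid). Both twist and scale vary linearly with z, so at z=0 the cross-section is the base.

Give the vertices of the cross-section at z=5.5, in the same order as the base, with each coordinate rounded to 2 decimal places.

t = z/height = 5.5/13 = 0.423077
s = 1 + (scale-1)·z/height = 1 + (2.28-1)·5.5/13 = 1.541538
θ = twist·z/height = -271°·5.5/13 = -114.6538° = -2.001087 rad
cos θ = -0.417135, sin θ = -0.908844 (intermediates below are computed at full precision and shown rounded to 5 d.p.)
v1: (-5,2.5) → rotate → (4.35779,3.50138) → ×s → (6.71770,5.39752) → (6.72,5.40)
v2: (-0.5,-4.5) → rotate → (-3.88123,2.33153) → ×s → (-5.98307,3.59414) → (-5.98,3.59)
v3: (2,0.5) → rotate → (-0.37985,-2.02626) → ×s → (-0.58555,-3.12355) → (-0.59,-3.12)
v4: (2.5,4.5) → rotate → (3.04696,-4.14922) → ×s → (4.69701,-6.39618) → (4.70,-6.40)
v5: (-0.5,4.5) → rotate → (4.29837,-1.42269) → ×s → (6.62610,-2.19312) → (6.63,-2.19)
v6: (-3,4) → rotate → (4.88678,1.05799) → ×s → (7.53316,1.63094) → (7.53,1.63)

Cross-section at z=5.5: (6.72,5.40) (-5.98,3.59) (-0.59,-3.12) (4.70,-6.40) (6.63,-2.19) (7.53,1.63)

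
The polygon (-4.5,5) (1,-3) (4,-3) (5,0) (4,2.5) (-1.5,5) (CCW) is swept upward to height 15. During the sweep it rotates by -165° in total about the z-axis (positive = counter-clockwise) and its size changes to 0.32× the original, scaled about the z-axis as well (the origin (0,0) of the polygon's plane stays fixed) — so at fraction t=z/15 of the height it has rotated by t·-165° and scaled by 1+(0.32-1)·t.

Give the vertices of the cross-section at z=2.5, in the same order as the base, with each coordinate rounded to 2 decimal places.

t = z/height = 2.5/15 = 0.166667
s = 1 + (scale-1)·z/height = 1 + (0.32-1)·2.5/15 = 0.886667
θ = twist·z/height = -165°·2.5/15 = -27.5000° = -0.479966 rad
cos θ = 0.887011, sin θ = -0.461749 (intermediates below are computed at full precision and shown rounded to 5 d.p.)
v1: (-4.5,5) → rotate → (-1.68281,6.51292) → ×s → (-1.49209,5.77479) → (-1.49,5.77)
v2: (1,-3) → rotate → (-0.49824,-3.12278) → ×s → (-0.44177,-2.76887) → (-0.44,-2.77)
v3: (4,-3) → rotate → (2.16280,-4.50803) → ×s → (1.91768,-3.99712) → (1.92,-4.00)
v4: (5,0) → rotate → (4.43505,-2.30874) → ×s → (3.93241,-2.04709) → (3.93,-2.05)
v5: (4,2.5) → rotate → (4.70241,0.37053) → ×s → (4.16947,0.32854) → (4.17,0.33)
v6: (-1.5,5) → rotate → (0.97823,5.12768) → ×s → (0.86736,4.54654) → (0.87,4.55)

Cross-section at z=2.5: (-1.49,5.77) (-0.44,-2.77) (1.92,-4.00) (3.93,-2.05) (4.17,0.33) (0.87,4.55)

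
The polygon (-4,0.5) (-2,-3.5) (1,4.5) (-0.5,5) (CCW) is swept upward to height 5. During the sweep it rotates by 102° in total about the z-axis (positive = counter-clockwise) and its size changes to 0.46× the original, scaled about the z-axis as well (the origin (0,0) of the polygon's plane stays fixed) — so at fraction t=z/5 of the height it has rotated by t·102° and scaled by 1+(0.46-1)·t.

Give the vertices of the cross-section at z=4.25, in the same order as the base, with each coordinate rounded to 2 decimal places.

t = z/height = 4.25/5 = 0.85
s = 1 + (scale-1)·z/height = 1 + (0.46-1)·4.25/5 = 0.541000
θ = twist·z/height = 102°·4.25/5 = 86.7000° = 1.513200 rad
cos θ = 0.057564, sin θ = 0.998342 (intermediates below are computed at full precision and shown rounded to 5 d.p.)
v1: (-4,0.5) → rotate → (-0.72943,-3.96459) → ×s → (-0.39462,-2.14484) → (-0.39,-2.14)
v2: (-2,-3.5) → rotate → (3.37907,-2.19816) → ×s → (1.82808,-1.18920) → (1.83,-1.19)
v3: (1,4.5) → rotate → (-4.43497,1.25738) → ×s → (-2.39932,0.68024) → (-2.40,0.68)
v4: (-0.5,5) → rotate → (-5.02049,-0.21135) → ×s → (-2.71609,-0.11434) → (-2.72,-0.11)

Cross-section at z=4.25: (-0.39,-2.14) (1.83,-1.19) (-2.40,0.68) (-2.72,-0.11)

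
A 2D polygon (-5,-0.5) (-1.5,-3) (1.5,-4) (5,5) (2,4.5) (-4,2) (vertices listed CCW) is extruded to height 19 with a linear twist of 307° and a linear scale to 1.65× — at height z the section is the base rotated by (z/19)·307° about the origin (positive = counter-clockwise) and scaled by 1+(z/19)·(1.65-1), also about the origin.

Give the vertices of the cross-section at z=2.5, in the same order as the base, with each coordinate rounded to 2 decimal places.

t = z/height = 2.5/19 = 0.131579
s = 1 + (scale-1)·z/height = 1 + (1.65-1)·2.5/19 = 1.085526
θ = twist·z/height = 307°·2.5/19 = 40.3947° = 0.705021 rad
cos θ = 0.761598, sin θ = 0.648050 (intermediates below are computed at full precision and shown rounded to 5 d.p.)
v1: (-5,-0.5) → rotate → (-3.48396,-3.62105) → ×s → (-3.78193,-3.93074) → (-3.78,-3.93)
v2: (-1.5,-3) → rotate → (0.80175,-3.25687) → ×s → (0.87032,-3.53542) → (0.87,-3.54)
v3: (1.5,-4) → rotate → (3.73460,-2.07432) → ×s → (4.05400,-2.25173) → (4.05,-2.25)
v4: (5,5) → rotate → (0.56774,7.04824) → ×s → (0.61630,7.65105) → (0.62,7.65)
v5: (2,4.5) → rotate → (-1.39303,4.72329) → ×s → (-1.51217,5.12726) → (-1.51,5.13)
v6: (-4,2) → rotate → (-4.34249,-1.06900) → ×s → (-4.71389,-1.16043) → (-4.71,-1.16)

Cross-section at z=2.5: (-3.78,-3.93) (0.87,-3.54) (4.05,-2.25) (0.62,7.65) (-1.51,5.13) (-4.71,-1.16)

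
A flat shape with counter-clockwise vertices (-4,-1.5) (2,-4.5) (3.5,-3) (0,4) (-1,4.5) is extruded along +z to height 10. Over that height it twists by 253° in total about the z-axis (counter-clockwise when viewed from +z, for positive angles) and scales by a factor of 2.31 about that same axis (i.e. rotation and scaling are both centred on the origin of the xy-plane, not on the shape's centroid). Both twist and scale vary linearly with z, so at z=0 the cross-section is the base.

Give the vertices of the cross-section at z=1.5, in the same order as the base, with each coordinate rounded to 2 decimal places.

t = z/height = 1.5/10 = 0.15
s = 1 + (scale-1)·z/height = 1 + (2.31-1)·1.5/10 = 1.196500
θ = twist·z/height = 253°·1.5/10 = 37.9500° = 0.662352 rad
cos θ = 0.788548, sin θ = 0.614974 (intermediates below are computed at full precision and shown rounded to 5 d.p.)
v1: (-4,-1.5) → rotate → (-2.23173,-3.64272) → ×s → (-2.67027,-4.35851) → (-2.67,-4.36)
v2: (2,-4.5) → rotate → (4.34448,-2.31852) → ×s → (5.19817,-2.77411) → (5.20,-2.77)
v3: (3.5,-3) → rotate → (4.60484,-0.21324) → ×s → (5.50969,-0.25514) → (5.51,-0.26)
v4: (0,4) → rotate → (-2.45989,3.15419) → ×s → (-2.94326,3.77399) → (-2.94,3.77)
v5: (-1,4.5) → rotate → (-3.55593,2.93349) → ×s → (-4.25467,3.50992) → (-4.25,3.51)

Cross-section at z=1.5: (-2.67,-4.36) (5.20,-2.77) (5.51,-0.26) (-2.94,3.77) (-4.25,3.51)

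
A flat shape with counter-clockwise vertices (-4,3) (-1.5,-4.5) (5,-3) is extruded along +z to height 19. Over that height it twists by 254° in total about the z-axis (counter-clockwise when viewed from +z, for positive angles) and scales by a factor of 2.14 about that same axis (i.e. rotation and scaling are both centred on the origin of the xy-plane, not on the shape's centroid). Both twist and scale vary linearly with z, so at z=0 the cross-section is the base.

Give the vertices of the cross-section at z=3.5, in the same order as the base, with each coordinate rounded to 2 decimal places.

t = z/height = 3.5/19 = 0.184211
s = 1 + (scale-1)·z/height = 1 + (2.14-1)·3.5/19 = 1.210000
θ = twist·z/height = 254°·3.5/19 = 46.7895° = 0.816630 rad
cos θ = 0.684681, sin θ = 0.728843 (intermediates below are computed at full precision and shown rounded to 5 d.p.)
v1: (-4,3) → rotate → (-4.92525,-0.86133) → ×s → (-5.95956,-1.04221) → (-5.96,-1.04)
v2: (-1.5,-4.5) → rotate → (2.25277,-4.17433) → ×s → (2.72585,-5.05094) → (2.73,-5.05)
v3: (5,-3) → rotate → (5.60993,1.59017) → ×s → (6.78802,1.92411) → (6.79,1.92)

Cross-section at z=3.5: (-5.96,-1.04) (2.73,-5.05) (6.79,1.92)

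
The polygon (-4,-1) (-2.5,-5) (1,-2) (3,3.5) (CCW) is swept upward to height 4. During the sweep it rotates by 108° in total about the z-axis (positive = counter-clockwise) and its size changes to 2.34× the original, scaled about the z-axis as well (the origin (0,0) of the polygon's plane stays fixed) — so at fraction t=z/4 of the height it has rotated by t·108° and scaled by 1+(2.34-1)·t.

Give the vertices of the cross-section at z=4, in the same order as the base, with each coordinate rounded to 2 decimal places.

Cross-section at z=4: (5.12,-8.18) (12.94,-1.95) (3.73,3.67) (-9.96,4.15)

t = z/height = 4/4 = 1
s = 1 + (scale-1)·z/height = 1 + (2.34-1)·4/4 = 2.340000
θ = twist·z/height = 108°·4/4 = 108.0000° = 1.884956 rad
cos θ = -0.309017, sin θ = 0.951057 (intermediates below are computed at full precision and shown rounded to 5 d.p.)
v1: (-4,-1) → rotate → (2.18712,-3.49521) → ×s → (5.11787,-8.17879) → (5.12,-8.18)
v2: (-2.5,-5) → rotate → (5.52783,-0.83256) → ×s → (12.93511,-1.94818) → (12.94,-1.95)
v3: (1,-2) → rotate → (1.59310,1.56909) → ×s → (3.72784,3.67167) → (3.73,3.67)
v4: (3,3.5) → rotate → (-4.25575,1.77161) → ×s → (-9.95845,4.14557) → (-9.96,4.15)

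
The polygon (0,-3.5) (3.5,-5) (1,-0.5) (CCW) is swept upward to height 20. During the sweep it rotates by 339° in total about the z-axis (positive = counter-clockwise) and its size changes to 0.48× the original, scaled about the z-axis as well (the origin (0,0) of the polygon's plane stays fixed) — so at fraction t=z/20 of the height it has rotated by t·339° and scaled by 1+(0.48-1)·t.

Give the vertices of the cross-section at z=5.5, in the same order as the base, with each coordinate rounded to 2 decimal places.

Cross-section at z=5.5: (2.99,0.17) (4.11,3.24) (0.38,0.88)

t = z/height = 5.5/20 = 0.275
s = 1 + (scale-1)·z/height = 1 + (0.48-1)·5.5/20 = 0.857000
θ = twist·z/height = 339°·5.5/20 = 93.2250° = 1.627083 rad
cos θ = -0.056257, sin θ = 0.998416 (intermediates below are computed at full precision and shown rounded to 5 d.p.)
v1: (0,-3.5) → rotate → (3.49446,0.19690) → ×s → (2.99475,0.16874) → (2.99,0.17)
v2: (3.5,-5) → rotate → (4.79518,3.77574) → ×s → (4.10947,3.23581) → (4.11,3.24)
v3: (1,-0.5) → rotate → (0.44295,1.02654) → ×s → (0.37961,0.87975) → (0.38,0.88)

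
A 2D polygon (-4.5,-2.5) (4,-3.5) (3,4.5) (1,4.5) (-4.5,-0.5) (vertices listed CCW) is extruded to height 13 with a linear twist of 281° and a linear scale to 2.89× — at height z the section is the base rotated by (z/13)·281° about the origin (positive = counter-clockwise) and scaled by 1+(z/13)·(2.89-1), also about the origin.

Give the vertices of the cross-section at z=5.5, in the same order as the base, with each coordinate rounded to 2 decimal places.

Cross-section at z=5.5: (7.85,-4.92) (2.04,9.35) (-9.70,0.82) (-7.96,-2.34) (4.70,-6.66)

t = z/height = 5.5/13 = 0.423077
s = 1 + (scale-1)·z/height = 1 + (2.89-1)·5.5/13 = 1.799615
θ = twist·z/height = 281°·5.5/13 = 118.8846° = 2.074928 rad
cos θ = -0.483047, sin θ = 0.875594 (intermediates below are computed at full precision and shown rounded to 5 d.p.)
v1: (-4.5,-2.5) → rotate → (4.36270,-2.73256) → ×s → (7.85118,-4.91755) → (7.85,-4.92)
v2: (4,-3.5) → rotate → (1.13239,5.19304) → ×s → (2.03787,9.34548) → (2.04,9.35)
v3: (3,4.5) → rotate → (-5.38932,0.45307) → ×s → (-9.69870,0.81535) → (-9.70,0.82)
v4: (1,4.5) → rotate → (-4.42322,-1.29812) → ×s → (-7.96010,-2.33611) → (-7.96,-2.34)
v5: (-4.5,-0.5) → rotate → (2.61151,-3.69865) → ×s → (4.69971,-6.65615) → (4.70,-6.66)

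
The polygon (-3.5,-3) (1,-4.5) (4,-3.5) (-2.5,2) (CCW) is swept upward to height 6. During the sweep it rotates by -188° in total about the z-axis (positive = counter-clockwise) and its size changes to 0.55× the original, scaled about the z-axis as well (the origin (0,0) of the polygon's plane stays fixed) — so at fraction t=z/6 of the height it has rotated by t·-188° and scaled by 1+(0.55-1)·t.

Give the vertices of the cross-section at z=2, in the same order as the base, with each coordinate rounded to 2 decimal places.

t = z/height = 2/6 = 0.333333
s = 1 + (scale-1)·z/height = 1 + (0.55-1)·2/6 = 0.850000
θ = twist·z/height = -188°·2/6 = -62.6667° = -1.093740 rad
cos θ = 0.459166, sin θ = -0.888350 (intermediates below are computed at full precision and shown rounded to 5 d.p.)
v1: (-3.5,-3) → rotate → (-4.27213,1.73173) → ×s → (-3.63131,1.47197) → (-3.63,1.47)
v2: (1,-4.5) → rotate → (-3.53841,-2.95460) → ×s → (-3.00765,-2.51141) → (-3.01,-2.51)
v3: (4,-3.5) → rotate → (-1.27256,-5.16048) → ×s → (-1.08168,-4.38641) → (-1.08,-4.39)
v4: (-2.5,2) → rotate → (0.62878,3.13921) → ×s → (0.53447,2.66833) → (0.53,2.67)

Cross-section at z=2: (-3.63,1.47) (-3.01,-2.51) (-1.08,-4.39) (0.53,2.67)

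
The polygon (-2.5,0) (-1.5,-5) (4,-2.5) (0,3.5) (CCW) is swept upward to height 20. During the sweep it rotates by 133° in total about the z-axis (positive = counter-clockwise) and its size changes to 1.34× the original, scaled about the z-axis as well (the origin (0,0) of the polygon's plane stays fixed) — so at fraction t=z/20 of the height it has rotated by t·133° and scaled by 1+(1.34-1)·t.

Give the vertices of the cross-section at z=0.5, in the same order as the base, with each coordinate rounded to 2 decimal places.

Cross-section at z=0.5: (-2.52,-0.15) (-1.22,-5.12) (4.17,-2.28) (-0.20,3.52)

t = z/height = 0.5/20 = 0.025
s = 1 + (scale-1)·z/height = 1 + (1.34-1)·0.5/20 = 1.008500
θ = twist·z/height = 133°·0.5/20 = 3.3250° = 0.058032 rad
cos θ = 0.998317, sin θ = 0.058000 (intermediates below are computed at full precision and shown rounded to 5 d.p.)
v1: (-2.5,0) → rotate → (-2.49579,-0.14500) → ×s → (-2.51701,-0.14623) → (-2.52,-0.15)
v2: (-1.5,-5) → rotate → (-1.20748,-5.07858) → ×s → (-1.21774,-5.12175) → (-1.22,-5.12)
v3: (4,-2.5) → rotate → (4.13827,-2.26379) → ×s → (4.17344,-2.28304) → (4.17,-2.28)
v4: (0,3.5) → rotate → (-0.20300,3.49411) → ×s → (-0.20472,3.52381) → (-0.20,3.52)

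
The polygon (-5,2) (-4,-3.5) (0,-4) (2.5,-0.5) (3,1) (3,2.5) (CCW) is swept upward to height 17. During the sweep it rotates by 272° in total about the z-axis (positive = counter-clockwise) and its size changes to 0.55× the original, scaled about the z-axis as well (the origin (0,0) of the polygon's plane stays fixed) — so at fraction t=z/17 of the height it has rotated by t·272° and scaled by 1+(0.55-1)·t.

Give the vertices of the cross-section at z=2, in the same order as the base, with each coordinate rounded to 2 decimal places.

t = z/height = 2/17 = 0.117647
s = 1 + (scale-1)·z/height = 1 + (0.55-1)·2/17 = 0.947059
θ = twist·z/height = 272°·2/17 = 32.0000° = 0.558505 rad
cos θ = 0.848048, sin θ = 0.529919 (intermediates below are computed at full precision and shown rounded to 5 d.p.)
v1: (-5,2) → rotate → (-5.30008,-0.95350) → ×s → (-5.01949,-0.90302) → (-5.02,-0.90)
v2: (-4,-3.5) → rotate → (-1.53747,-5.08785) → ×s → (-1.45608,-4.81849) → (-1.46,-4.82)
v3: (0,-4) → rotate → (2.11968,-3.39219) → ×s → (2.00746,-3.21261) → (2.01,-3.21)
v4: (2.5,-0.5) → rotate → (2.38508,0.90077) → ×s → (2.25881,0.85309) → (2.26,0.85)
v5: (3,1) → rotate → (2.01423,2.43781) → ×s → (1.90759,2.30875) → (1.91,2.31)
v6: (3,2.5) → rotate → (1.21935,3.70988) → ×s → (1.15479,3.51347) → (1.15,3.51)

Cross-section at z=2: (-5.02,-0.90) (-1.46,-4.82) (2.01,-3.21) (2.26,0.85) (1.91,2.31) (1.15,3.51)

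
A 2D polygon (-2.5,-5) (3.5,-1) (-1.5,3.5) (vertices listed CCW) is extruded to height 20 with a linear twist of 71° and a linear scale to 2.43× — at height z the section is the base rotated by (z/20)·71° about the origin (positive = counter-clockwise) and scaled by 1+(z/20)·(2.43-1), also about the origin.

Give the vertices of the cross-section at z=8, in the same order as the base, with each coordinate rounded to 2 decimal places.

t = z/height = 8/20 = 0.4
s = 1 + (scale-1)·z/height = 1 + (2.43-1)·8/20 = 1.572000
θ = twist·z/height = 71°·8/20 = 28.4000° = 0.495674 rad
cos θ = 0.879649, sin θ = 0.475624 (intermediates below are computed at full precision and shown rounded to 5 d.p.)
v1: (-2.5,-5) → rotate → (0.17900,-5.58730) → ×s → (0.28139,-8.78324) → (0.28,-8.78)
v2: (3.5,-1) → rotate → (3.55439,0.78504) → ×s → (5.58751,1.23408) → (5.59,1.23)
v3: (-1.5,3.5) → rotate → (-2.98416,2.36533) → ×s → (-4.69110,3.71830) → (-4.69,3.72)

Cross-section at z=8: (0.28,-8.78) (5.59,1.23) (-4.69,3.72)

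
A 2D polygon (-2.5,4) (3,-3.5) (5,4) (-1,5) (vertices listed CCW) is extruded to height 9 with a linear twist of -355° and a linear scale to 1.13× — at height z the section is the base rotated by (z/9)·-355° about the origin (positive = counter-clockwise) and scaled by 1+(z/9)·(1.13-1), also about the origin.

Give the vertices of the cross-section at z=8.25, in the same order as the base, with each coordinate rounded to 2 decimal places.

Cross-section at z=8.25: (-4.84,2.10) (4.99,-1.32) (2.07,6.86) (-4.10,3.97)

t = z/height = 8.25/9 = 0.916667
s = 1 + (scale-1)·z/height = 1 + (1.13-1)·8.25/9 = 1.119167
θ = twist·z/height = -355°·8.25/9 = -325.4167° = -5.679592 rad
cos θ = 0.823302, sin θ = 0.567604 (intermediates below are computed at full precision and shown rounded to 5 d.p.)
v1: (-2.5,4) → rotate → (-4.32867,1.87420) → ×s → (-4.84450,2.09754) → (-4.84,2.10)
v2: (3,-3.5) → rotate → (4.45652,-1.17874) → ×s → (4.98759,-1.31921) → (4.99,-1.32)
v3: (5,4) → rotate → (1.84609,6.13123) → ×s → (2.06608,6.86187) → (2.07,6.86)
v4: (-1,5) → rotate → (-3.66132,3.54890) → ×s → (-4.09763,3.97181) → (-4.10,3.97)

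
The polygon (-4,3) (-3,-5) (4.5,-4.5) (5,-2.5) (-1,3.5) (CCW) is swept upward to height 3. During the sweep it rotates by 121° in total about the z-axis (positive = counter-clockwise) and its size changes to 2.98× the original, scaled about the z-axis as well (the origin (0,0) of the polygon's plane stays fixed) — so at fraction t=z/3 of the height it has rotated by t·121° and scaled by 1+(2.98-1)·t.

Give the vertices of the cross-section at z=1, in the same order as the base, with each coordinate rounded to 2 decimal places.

Cross-section at z=1: (-8.28,-0.50) (1.58,-9.55) (10.53,-0.86) (9.01,2.21) (-5.03,3.35)

t = z/height = 1/3 = 0.333333
s = 1 + (scale-1)·z/height = 1 + (2.98-1)·1/3 = 1.660000
θ = twist·z/height = 121°·1/3 = 40.3333° = 0.703949 rad
cos θ = 0.762292, sin θ = 0.647233 (intermediates below are computed at full precision and shown rounded to 5 d.p.)
v1: (-4,3) → rotate → (-4.99087,-0.30206) → ×s → (-8.28484,-0.50142) → (-8.28,-0.50)
v2: (-3,-5) → rotate → (0.94929,-5.75316) → ×s → (1.57582,-9.55025) → (1.58,-9.55)
v3: (4.5,-4.5) → rotate → (6.34286,-0.51776) → ×s → (10.52915,-0.85949) → (10.53,-0.86)
v4: (5,-2.5) → rotate → (5.42954,1.33044) → ×s → (9.01304,2.20853) → (9.01,2.21)
v5: (-1,3.5) → rotate → (-3.02761,2.02079) → ×s → (-5.02583,3.35451) → (-5.03,3.35)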